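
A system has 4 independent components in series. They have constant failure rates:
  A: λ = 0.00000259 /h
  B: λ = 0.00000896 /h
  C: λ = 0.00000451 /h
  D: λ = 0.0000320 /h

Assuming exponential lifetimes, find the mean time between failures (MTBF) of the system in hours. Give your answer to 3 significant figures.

Series of exponential components: λ_sys = Σ λ_i
λ_sys = 0.00000259 + 0.00000896 + 0.00000451 + 0.0000320 = 4.8060e-05 /h
MTBF = 1 / λ_sys = 20800 h

20800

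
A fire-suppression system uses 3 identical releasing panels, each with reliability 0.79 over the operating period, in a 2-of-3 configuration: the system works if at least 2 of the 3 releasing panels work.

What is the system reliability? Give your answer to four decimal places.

R = Σ_{i=2}^{3} C(3,i) p^i (1−p)^{3−i} with p = 0.79
C(3,2)·0.79^2·0.21^1 = 0.393183
C(3,3)·0.79^3·0.21^0 = 0.493039
Sum = 0.8862

0.8862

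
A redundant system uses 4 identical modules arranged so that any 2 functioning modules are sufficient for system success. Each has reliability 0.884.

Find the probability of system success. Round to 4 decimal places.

R = Σ_{i=2}^{4} C(4,i) p^i (1−p)^{4−i} with p = 0.884
C(4,2)·0.884^2·0.116^2 = 0.063092
C(4,3)·0.884^3·0.116^1 = 0.320534
C(4,4)·0.884^4·0.116^0 = 0.610673
Sum = 0.9943

0.9943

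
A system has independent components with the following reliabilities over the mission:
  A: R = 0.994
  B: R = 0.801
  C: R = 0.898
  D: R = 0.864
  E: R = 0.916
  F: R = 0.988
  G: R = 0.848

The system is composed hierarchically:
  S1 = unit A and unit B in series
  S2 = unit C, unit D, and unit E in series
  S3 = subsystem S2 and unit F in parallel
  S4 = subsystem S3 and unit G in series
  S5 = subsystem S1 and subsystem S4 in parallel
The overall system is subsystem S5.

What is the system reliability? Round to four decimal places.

0.9684

Series (A and B): 0.994000 × 0.801000 = 0.796194
Series (C, D, and E): 0.898000 × 0.864000 × 0.916000 = 0.710699
Parallel ([0.710699] and F): 1 − (1 − 0.710699)(1 − 0.988000) = 0.996528
Series ([0.996528] and G): 0.996528 × 0.848000 = 0.845056
Parallel ([0.796194] and [0.845056]): 1 − (1 − 0.796194)(1 − 0.845056) = 0.9684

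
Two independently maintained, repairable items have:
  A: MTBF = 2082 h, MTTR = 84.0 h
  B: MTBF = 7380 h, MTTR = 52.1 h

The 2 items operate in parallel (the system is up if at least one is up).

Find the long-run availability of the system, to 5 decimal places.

A(A) = MTBF/(MTBF+MTTR) = 2082/(2082+84.0) = 0.961219
A(B) = MTBF/(MTBF+MTTR) = 7380/(7380+52.1) = 0.992990
Parallel availability: 1 − (1 − 0.961219)(1 − 0.992990) = 0.99973

0.99973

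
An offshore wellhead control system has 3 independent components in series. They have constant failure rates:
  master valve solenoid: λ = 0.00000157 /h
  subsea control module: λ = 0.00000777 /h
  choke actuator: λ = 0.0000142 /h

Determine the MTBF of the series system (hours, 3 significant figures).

Series of exponential components: λ_sys = Σ λ_i
λ_sys = 0.00000157 + 0.00000777 + 0.0000142 = 2.3540e-05 /h
MTBF = 1 / λ_sys = 42500 h

42500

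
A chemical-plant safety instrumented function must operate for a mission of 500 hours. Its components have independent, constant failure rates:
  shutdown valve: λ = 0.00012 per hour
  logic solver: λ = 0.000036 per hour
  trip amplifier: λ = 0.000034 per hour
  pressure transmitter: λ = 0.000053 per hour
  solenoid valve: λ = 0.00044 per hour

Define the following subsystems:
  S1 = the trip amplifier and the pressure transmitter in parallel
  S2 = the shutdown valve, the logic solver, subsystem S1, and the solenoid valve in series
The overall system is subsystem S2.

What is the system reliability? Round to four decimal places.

R(shutdown valve) = exp(−0.00012 × 500) = 0.941765
R(logic solver) = exp(−0.000036 × 500) = 0.982161
R(trip amplifier) = exp(−0.000034 × 500) = 0.983144
R(pressure transmitter) = exp(−0.000053 × 500) = 0.973848
R(solenoid valve) = exp(−0.00044 × 500) = 0.802519
Parallel (trip amplifier and pressure transmitter): 1 − (1 − 0.983144)(1 − 0.973848) = 0.999559
Series (shutdown valve, logic solver, [0.999559], and solenoid valve): 0.941765 × 0.982161 × 0.999559 × 0.802519 = 0.7420

0.7420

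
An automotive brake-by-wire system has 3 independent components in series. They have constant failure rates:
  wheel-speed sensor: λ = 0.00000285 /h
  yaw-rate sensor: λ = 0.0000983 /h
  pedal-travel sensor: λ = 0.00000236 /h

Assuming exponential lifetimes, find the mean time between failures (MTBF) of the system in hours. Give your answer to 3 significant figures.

Series of exponential components: λ_sys = Σ λ_i
λ_sys = 0.00000285 + 0.0000983 + 0.00000236 = 1.0351e-04 /h
MTBF = 1 / λ_sys = 9660 h

9660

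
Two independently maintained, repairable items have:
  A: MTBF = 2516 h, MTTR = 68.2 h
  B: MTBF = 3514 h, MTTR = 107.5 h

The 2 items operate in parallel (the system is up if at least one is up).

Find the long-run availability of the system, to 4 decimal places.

A(A) = MTBF/(MTBF+MTTR) = 2516/(2516+68.2) = 0.973609
A(B) = MTBF/(MTBF+MTTR) = 3514/(3514+107.5) = 0.970316
Parallel availability: 1 − (1 − 0.973609)(1 − 0.970316) = 0.9992

0.9992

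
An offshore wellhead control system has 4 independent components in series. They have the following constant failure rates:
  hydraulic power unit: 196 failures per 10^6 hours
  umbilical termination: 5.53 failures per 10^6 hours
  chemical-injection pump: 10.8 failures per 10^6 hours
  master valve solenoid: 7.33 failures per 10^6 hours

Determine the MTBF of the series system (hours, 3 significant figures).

Series of exponential components: λ_sys = Σ λ_i
λ_sys = 0.000196 + 0.00000553 + 0.0000108 + 0.00000733 = 2.1966e-04 /h
MTBF = 1 / λ_sys = 4550 h

4550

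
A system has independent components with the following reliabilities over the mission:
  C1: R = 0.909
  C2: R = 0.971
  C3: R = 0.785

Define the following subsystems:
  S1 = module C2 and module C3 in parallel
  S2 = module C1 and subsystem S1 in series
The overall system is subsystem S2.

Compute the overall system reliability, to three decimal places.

Parallel (C2 and C3): 1 − (1 − 0.97100)(1 − 0.78500) = 0.99377
Series (C1 and [0.99377]): 0.90900 × 0.99377 = 0.903

0.903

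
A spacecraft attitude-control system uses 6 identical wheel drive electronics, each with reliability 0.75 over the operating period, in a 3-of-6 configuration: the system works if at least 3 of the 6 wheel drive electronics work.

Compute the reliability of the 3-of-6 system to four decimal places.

R = Σ_{i=3}^{6} C(6,i) p^i (1−p)^{6−i} with p = 0.75
C(6,3)·0.75^3·0.25^3 = 0.131836
C(6,4)·0.75^4·0.25^2 = 0.296631
C(6,5)·0.75^5·0.25^1 = 0.355957
C(6,6)·0.75^6·0.25^0 = 0.177979
Sum = 0.9624

0.9624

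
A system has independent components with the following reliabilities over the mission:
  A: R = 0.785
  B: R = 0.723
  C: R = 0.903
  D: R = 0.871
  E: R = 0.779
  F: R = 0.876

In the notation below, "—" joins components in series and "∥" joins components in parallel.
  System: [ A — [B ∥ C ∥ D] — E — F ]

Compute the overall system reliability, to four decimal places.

Parallel (B, C, and D): 1 − (1 − 0.723000)(1 − 0.903000)(1 − 0.871000) = 0.996534
Series (A, [0.996534], E, and F): 0.785000 × 0.996534 × 0.779000 × 0.876000 = 0.5338

0.5338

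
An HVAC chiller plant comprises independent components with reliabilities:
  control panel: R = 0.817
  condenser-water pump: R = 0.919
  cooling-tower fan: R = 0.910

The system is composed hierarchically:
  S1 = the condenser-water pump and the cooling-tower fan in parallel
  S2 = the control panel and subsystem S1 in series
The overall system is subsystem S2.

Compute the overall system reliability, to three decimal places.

Parallel (condenser-water pump and cooling-tower fan): 1 − (1 − 0.91900)(1 − 0.91000) = 0.99271
Series (control panel and [0.99271]): 0.81700 × 0.99271 = 0.811

0.811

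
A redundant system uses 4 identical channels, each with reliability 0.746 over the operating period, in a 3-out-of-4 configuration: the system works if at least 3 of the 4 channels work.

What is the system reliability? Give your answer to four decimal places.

R = Σ_{i=3}^{4} C(4,i) p^i (1−p)^{4−i} with p = 0.746
C(4,3)·0.746^3·0.254^1 = 0.421804
C(4,4)·0.746^4·0.254^0 = 0.309710
Sum = 0.7315

0.7315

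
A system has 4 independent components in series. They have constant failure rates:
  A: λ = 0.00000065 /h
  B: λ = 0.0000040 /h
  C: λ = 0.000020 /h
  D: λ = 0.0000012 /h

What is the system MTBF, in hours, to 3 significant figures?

38700

Series of exponential components: λ_sys = Σ λ_i
λ_sys = 0.00000065 + 0.0000040 + 0.000020 + 0.0000012 = 2.5850e-05 /h
MTBF = 1 / λ_sys = 38700 h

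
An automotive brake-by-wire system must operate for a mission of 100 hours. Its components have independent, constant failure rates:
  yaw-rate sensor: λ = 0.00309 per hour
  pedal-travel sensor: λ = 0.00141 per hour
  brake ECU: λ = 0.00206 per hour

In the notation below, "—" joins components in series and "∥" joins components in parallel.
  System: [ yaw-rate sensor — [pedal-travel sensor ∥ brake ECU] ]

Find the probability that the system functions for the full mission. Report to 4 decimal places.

0.7162

R(yaw-rate sensor) = exp(−0.00309 × 100) = 0.734181
R(pedal-travel sensor) = exp(−0.00141 × 100) = 0.868489
R(brake ECU) = exp(−0.00206 × 100) = 0.813833
Parallel (pedal-travel sensor and brake ECU): 1 − (1 − 0.868489)(1 − 0.813833) = 0.975517
Series (yaw-rate sensor and [0.975517]): 0.734181 × 0.975517 = 0.7162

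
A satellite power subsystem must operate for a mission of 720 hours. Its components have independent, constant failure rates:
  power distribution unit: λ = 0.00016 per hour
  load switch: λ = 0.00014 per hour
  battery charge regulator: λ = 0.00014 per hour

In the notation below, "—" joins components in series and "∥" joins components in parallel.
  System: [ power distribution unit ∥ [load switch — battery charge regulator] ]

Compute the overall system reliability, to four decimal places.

0.9801

R(power distribution unit) = exp(−0.00016 × 720) = 0.891188
R(load switch) = exp(−0.00014 × 720) = 0.904114
R(battery charge regulator) = exp(−0.00014 × 720) = 0.904114
Series (load switch and battery charge regulator): 0.904114 × 0.904114 = 0.817422
Parallel (power distribution unit and [0.817422]): 1 − (1 − 0.891188)(1 − 0.817422) = 0.9801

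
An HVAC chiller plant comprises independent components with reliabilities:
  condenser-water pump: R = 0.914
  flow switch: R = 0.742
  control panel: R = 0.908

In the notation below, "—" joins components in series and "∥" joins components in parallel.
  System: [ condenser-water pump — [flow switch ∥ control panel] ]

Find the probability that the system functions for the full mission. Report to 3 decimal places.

Parallel (flow switch and control panel): 1 − (1 − 0.74200)(1 − 0.90800) = 0.97626
Series (condenser-water pump and [0.97626]): 0.91400 × 0.97626 = 0.892

0.892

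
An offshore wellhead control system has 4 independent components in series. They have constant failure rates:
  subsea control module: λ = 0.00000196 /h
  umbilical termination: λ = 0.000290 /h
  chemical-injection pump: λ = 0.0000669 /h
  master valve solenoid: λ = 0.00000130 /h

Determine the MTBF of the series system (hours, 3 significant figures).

Series of exponential components: λ_sys = Σ λ_i
λ_sys = 0.00000196 + 0.000290 + 0.0000669 + 0.00000130 = 3.6016e-04 /h
MTBF = 1 / λ_sys = 2780 h

2780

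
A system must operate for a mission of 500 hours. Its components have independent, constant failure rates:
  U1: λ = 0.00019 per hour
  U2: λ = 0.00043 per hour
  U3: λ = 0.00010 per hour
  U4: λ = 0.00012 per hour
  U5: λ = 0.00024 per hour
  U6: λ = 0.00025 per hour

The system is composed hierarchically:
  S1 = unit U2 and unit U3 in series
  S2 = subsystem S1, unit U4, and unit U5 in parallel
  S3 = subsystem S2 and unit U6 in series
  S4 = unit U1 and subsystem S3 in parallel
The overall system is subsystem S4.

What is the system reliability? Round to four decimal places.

0.9892

R(U1) = exp(−0.00019 × 500) = 0.909373
R(U2) = exp(−0.00043 × 500) = 0.806541
R(U3) = exp(−0.00010 × 500) = 0.951229
R(U4) = exp(−0.00012 × 500) = 0.941765
R(U5) = exp(−0.00024 × 500) = 0.886920
R(U6) = exp(−0.00025 × 500) = 0.882497
Series (U2 and U3): 0.806541 × 0.951229 = 0.767205
Parallel ([0.767205], U4, and U5): 1 − (1 − 0.767205)(1 − 0.941765)(1 − 0.886920) = 0.998467
Series ([0.998467] and U6): 0.998467 × 0.882497 = 0.881144
Parallel (U1 and [0.881144]): 1 − (1 − 0.909373)(1 − 0.881144) = 0.9892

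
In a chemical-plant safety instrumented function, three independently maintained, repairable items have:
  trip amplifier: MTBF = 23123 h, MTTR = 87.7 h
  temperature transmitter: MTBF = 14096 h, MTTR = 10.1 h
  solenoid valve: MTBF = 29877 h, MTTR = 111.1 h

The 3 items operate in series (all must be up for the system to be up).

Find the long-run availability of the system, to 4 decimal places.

A(trip amplifier) = MTBF/(MTBF+MTTR) = 23123/(23123+87.7) = 0.996222
A(temperature transmitter) = MTBF/(MTBF+MTTR) = 14096/(14096+10.1) = 0.999284
A(solenoid valve) = MTBF/(MTBF+MTTR) = 29877/(29877+111.1) = 0.996295
Series availability: 0.996222 × 0.999284 × 0.996295 = 0.9918

0.9918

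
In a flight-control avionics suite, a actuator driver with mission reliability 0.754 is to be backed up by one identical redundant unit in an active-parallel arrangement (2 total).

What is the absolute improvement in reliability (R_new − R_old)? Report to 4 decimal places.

R_before = 0.754
R_after = 1 − (1 − 0.754)^2 = 0.9395
ΔR = 0.9395 − 0.754 = 0.1855

0.1855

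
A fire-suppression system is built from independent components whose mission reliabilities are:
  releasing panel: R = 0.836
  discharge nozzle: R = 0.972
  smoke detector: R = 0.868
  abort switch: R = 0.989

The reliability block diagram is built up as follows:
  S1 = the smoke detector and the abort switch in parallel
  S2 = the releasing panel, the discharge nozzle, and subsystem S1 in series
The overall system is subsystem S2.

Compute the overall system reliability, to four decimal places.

Parallel (smoke detector and abort switch): 1 − (1 − 0.868000)(1 − 0.989000) = 0.998548
Series (releasing panel, discharge nozzle, and [0.998548]): 0.836000 × 0.972000 × 0.998548 = 0.8114

0.8114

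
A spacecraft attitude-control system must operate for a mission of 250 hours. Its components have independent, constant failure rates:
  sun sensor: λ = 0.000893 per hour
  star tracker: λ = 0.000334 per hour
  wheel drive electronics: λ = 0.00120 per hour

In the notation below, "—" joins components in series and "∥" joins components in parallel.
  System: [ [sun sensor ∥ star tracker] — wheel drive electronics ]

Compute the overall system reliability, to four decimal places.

R(sun sensor) = exp(−0.000893 × 250) = 0.799915
R(star tracker) = exp(−0.000334 × 250) = 0.919891
R(wheel drive electronics) = exp(−0.00120 × 250) = 0.740818
Parallel (sun sensor and star tracker): 1 − (1 − 0.799915)(1 − 0.919891) = 0.983971
Series ([0.983971] and wheel drive electronics): 0.983971 × 0.740818 = 0.7289

0.7289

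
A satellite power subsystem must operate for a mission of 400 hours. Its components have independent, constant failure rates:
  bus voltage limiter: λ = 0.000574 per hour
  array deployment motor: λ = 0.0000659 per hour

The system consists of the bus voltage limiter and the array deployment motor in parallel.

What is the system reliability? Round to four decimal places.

0.9947

R(bus voltage limiter) = exp(−0.000574 × 400) = 0.794851
R(array deployment motor) = exp(−0.0000659 × 400) = 0.973984
Parallel (bus voltage limiter and array deployment motor): 1 − (1 − 0.794851)(1 − 0.973984) = 0.9947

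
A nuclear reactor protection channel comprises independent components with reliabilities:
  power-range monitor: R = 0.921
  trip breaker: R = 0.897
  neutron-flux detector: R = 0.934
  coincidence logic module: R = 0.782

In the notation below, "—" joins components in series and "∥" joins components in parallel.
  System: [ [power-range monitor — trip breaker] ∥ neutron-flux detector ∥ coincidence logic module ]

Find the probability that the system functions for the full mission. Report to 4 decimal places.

Series (power-range monitor and trip breaker): 0.921000 × 0.897000 = 0.826137
Parallel ([0.826137], neutron-flux detector, and coincidence logic module): 1 − (1 − 0.826137)(1 − 0.934000)(1 − 0.782000) = 0.9975

0.9975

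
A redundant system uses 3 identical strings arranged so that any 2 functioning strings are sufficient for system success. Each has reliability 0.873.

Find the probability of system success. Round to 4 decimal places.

0.9557

R = Σ_{i=2}^{3} C(3,i) p^i (1−p)^{3−i} with p = 0.873
C(3,2)·0.873^2·0.127^1 = 0.290371
C(3,3)·0.873^3·0.127^0 = 0.665339
Sum = 0.9557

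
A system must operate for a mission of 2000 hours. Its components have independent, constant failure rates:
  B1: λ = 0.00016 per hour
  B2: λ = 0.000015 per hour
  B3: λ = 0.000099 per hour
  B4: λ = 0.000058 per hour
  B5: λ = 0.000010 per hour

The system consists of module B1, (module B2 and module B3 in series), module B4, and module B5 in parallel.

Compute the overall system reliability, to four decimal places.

R(B1) = exp(−0.00016 × 2000) = 0.726149
R(B2) = exp(−0.000015 × 2000) = 0.970446
R(B3) = exp(−0.000099 × 2000) = 0.820370
R(B4) = exp(−0.000058 × 2000) = 0.890475
R(B5) = exp(−0.000010 × 2000) = 0.980199
Series (B2 and B3): 0.970446 × 0.820370 = 0.796125
Parallel (B1, [0.796125], B4, and B5): 1 − (1 − 0.726149)(1 − 0.796125)(1 − 0.890475)(1 − 0.980199) = 0.9999

0.9999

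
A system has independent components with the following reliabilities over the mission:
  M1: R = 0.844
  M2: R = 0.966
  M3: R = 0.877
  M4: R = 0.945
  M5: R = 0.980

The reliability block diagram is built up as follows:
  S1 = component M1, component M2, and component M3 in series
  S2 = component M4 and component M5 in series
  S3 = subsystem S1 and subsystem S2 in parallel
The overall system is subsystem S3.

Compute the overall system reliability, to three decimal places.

0.979

Series (M1, M2, and M3): 0.84400 × 0.96600 × 0.87700 = 0.71502
Series (M4 and M5): 0.94500 × 0.98000 = 0.92610
Parallel ([0.71502] and [0.92610]): 1 − (1 − 0.71502)(1 − 0.92610) = 0.979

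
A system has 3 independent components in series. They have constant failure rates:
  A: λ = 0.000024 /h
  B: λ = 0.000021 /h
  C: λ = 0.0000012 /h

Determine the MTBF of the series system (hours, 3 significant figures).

Series of exponential components: λ_sys = Σ λ_i
λ_sys = 0.000024 + 0.000021 + 0.0000012 = 4.6200e-05 /h
MTBF = 1 / λ_sys = 21600 h

21600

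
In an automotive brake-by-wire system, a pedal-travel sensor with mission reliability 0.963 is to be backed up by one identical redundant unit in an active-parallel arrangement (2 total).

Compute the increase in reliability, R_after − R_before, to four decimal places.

R_before = 0.963
R_after = 1 − (1 − 0.963)^2 = 0.9986
ΔR = 0.9986 − 0.963 = 0.0356

0.0356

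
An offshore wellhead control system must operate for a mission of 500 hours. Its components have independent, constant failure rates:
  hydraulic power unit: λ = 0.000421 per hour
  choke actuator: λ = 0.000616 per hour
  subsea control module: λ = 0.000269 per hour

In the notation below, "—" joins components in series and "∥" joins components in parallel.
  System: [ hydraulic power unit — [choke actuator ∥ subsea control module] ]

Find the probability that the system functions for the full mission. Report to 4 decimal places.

R(hydraulic power unit) = exp(−0.000421 × 500) = 0.810179
R(choke actuator) = exp(−0.000616 × 500) = 0.734915
R(subsea control module) = exp(−0.000269 × 500) = 0.874153
Parallel (choke actuator and subsea control module): 1 − (1 − 0.734915)(1 − 0.874153) = 0.966640
Series (hydraulic power unit and [0.966640]): 0.810179 × 0.966640 = 0.7832

0.7832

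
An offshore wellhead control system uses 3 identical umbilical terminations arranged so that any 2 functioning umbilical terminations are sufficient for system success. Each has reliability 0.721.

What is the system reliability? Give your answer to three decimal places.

R = Σ_{i=2}^{3} C(3,i) p^i (1−p)^{3−i} with p = 0.721
C(3,2)·0.721^2·0.279^1 = 0.43511
C(3,3)·0.721^3·0.279^0 = 0.37481
Sum = 0.810

0.810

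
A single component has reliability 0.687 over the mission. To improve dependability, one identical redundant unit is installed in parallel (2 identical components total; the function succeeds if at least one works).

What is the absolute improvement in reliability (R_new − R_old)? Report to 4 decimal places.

R_before = 0.687
R_after = 1 − (1 − 0.687)^2 = 0.9020
ΔR = 0.9020 − 0.687 = 0.2150

0.2150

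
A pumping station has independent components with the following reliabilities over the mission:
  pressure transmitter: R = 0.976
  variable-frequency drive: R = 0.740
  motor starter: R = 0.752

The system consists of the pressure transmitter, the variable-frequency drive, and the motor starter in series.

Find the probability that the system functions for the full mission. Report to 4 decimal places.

0.5431

Series (pressure transmitter, variable-frequency drive, and motor starter): 0.976000 × 0.740000 × 0.752000 = 0.5431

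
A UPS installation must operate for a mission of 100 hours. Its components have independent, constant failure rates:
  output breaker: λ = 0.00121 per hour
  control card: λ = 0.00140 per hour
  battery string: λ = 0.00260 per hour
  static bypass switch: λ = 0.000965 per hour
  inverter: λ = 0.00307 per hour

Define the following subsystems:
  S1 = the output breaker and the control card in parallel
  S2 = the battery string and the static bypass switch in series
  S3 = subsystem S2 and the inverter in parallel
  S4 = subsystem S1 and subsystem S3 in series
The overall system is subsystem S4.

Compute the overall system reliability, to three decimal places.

R(output breaker) = exp(−0.00121 × 100) = 0.88603
R(control card) = exp(−0.00140 × 100) = 0.86936
R(battery string) = exp(−0.00260 × 100) = 0.77105
R(static bypass switch) = exp(−0.000965 × 100) = 0.90801
R(inverter) = exp(−0.00307 × 100) = 0.73565
Parallel (output breaker and control card): 1 − (1 − 0.88603)(1 − 0.86936) = 0.98511
Series (battery string and static bypass switch): 0.77105 × 0.90801 = 0.70012
Parallel ([0.70012] and inverter): 1 − (1 − 0.70012)(1 − 0.73565) = 0.92073
Series ([0.98511] and [0.92073]): 0.98511 × 0.92073 = 0.907

0.907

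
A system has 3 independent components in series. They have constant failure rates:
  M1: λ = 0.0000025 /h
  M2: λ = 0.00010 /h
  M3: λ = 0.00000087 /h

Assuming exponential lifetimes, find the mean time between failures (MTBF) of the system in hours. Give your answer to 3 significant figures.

Series of exponential components: λ_sys = Σ λ_i
λ_sys = 0.0000025 + 0.00010 + 0.00000087 = 1.0337e-04 /h
MTBF = 1 / λ_sys = 9670 h

9670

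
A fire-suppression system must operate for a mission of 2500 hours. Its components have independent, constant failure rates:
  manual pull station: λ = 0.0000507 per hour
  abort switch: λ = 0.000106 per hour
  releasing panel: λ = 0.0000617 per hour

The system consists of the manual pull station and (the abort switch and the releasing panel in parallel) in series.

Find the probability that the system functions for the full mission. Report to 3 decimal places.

0.852

R(manual pull station) = exp(−0.0000507 × 2500) = 0.88095
R(abort switch) = exp(−0.000106 × 2500) = 0.76721
R(releasing panel) = exp(−0.0000617 × 2500) = 0.85706
Parallel (abort switch and releasing panel): 1 − (1 − 0.76721)(1 − 0.85706) = 0.96672
Series (manual pull station and [0.96672]): 0.88095 × 0.96672 = 0.852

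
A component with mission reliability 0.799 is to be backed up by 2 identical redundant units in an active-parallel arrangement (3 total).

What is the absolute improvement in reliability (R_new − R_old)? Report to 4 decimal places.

R_before = 0.799
R_after = 1 − (1 − 0.799)^3 = 0.9919
ΔR = 0.9919 − 0.799 = 0.1929

0.1929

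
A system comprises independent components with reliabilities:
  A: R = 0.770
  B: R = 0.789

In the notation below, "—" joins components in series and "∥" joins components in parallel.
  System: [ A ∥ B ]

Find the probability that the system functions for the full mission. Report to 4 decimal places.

0.9515

Parallel (A and B): 1 − (1 − 0.770000)(1 − 0.789000) = 0.9515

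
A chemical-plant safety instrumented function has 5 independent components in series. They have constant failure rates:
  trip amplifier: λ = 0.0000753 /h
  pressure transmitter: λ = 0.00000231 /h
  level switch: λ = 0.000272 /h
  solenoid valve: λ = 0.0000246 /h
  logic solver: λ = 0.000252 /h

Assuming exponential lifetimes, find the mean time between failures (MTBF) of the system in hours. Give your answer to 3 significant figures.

Series of exponential components: λ_sys = Σ λ_i
λ_sys = 0.0000753 + 0.00000231 + 0.000272 + 0.0000246 + 0.000252 = 6.2621e-04 /h
MTBF = 1 / λ_sys = 1600 h

1600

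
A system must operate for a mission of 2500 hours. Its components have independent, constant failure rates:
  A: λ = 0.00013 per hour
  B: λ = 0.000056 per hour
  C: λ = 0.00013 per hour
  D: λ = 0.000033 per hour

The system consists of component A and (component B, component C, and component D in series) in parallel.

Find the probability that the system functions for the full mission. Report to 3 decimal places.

0.883

R(A) = exp(−0.00013 × 2500) = 0.72253
R(B) = exp(−0.000056 × 2500) = 0.86936
R(C) = exp(−0.00013 × 2500) = 0.72253
R(D) = exp(−0.000033 × 2500) = 0.92081
Series (B, C, and D): 0.86936 × 0.72253 × 0.92081 = 0.57840
Parallel (A and [0.57840]): 1 − (1 − 0.72253)(1 − 0.57840) = 0.883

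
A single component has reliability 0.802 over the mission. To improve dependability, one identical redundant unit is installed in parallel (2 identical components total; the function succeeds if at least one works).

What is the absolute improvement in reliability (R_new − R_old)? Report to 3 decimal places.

R_before = 0.802
R_after = 1 − (1 − 0.802)^2 = 0.961
ΔR = 0.961 − 0.802 = 0.159

0.159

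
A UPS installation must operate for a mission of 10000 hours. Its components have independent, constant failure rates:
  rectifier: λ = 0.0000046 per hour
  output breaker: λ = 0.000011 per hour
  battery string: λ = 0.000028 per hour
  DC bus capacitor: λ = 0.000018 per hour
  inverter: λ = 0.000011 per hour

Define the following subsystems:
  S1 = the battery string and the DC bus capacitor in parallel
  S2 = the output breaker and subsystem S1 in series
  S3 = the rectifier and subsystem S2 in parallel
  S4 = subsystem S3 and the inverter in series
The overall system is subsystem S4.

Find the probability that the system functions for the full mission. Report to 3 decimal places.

0.890

R(rectifier) = exp(−0.0000046 × 10000) = 0.95504
R(output breaker) = exp(−0.000011 × 10000) = 0.89583
R(battery string) = exp(−0.000028 × 10000) = 0.75578
R(DC bus capacitor) = exp(−0.000018 × 10000) = 0.83527
R(inverter) = exp(−0.000011 × 10000) = 0.89583
Parallel (battery string and DC bus capacitor): 1 − (1 − 0.75578)(1 − 0.83527) = 0.95977
Series (output breaker and [0.95977]): 0.89583 × 0.95977 = 0.85979
Parallel (rectifier and [0.85979]): 1 − (1 − 0.95504)(1 − 0.85979) = 0.99370
Series ([0.99370] and inverter): 0.99370 × 0.89583 = 0.890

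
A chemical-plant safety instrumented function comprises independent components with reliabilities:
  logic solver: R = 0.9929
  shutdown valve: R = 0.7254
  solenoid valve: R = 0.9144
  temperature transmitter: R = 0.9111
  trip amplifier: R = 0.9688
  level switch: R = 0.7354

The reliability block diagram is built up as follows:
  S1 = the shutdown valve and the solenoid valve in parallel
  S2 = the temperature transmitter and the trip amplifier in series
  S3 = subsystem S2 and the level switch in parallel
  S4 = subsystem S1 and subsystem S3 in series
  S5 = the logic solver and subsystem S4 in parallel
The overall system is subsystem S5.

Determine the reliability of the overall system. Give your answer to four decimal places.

Parallel (shutdown valve and solenoid valve): 1 − (1 − 0.725400)(1 − 0.914400) = 0.976494
Series (temperature transmitter and trip amplifier): 0.911100 × 0.968800 = 0.882674
Parallel ([0.882674] and level switch): 1 − (1 − 0.882674)(1 − 0.735400) = 0.968956
Series ([0.976494] and [0.968956]): 0.976494 × 0.968956 = 0.946180
Parallel (logic solver and [0.946180]): 1 − (1 − 0.992900)(1 − 0.946180) = 0.9996

0.9996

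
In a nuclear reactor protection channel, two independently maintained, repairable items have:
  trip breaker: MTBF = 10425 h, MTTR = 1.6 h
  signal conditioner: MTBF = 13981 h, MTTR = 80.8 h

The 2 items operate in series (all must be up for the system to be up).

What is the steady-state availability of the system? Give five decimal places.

A(trip breaker) = MTBF/(MTBF+MTTR) = 10425/(10425+1.6) = 0.999847
A(signal conditioner) = MTBF/(MTBF+MTTR) = 13981/(13981+80.8) = 0.994254
Series availability: 0.999847 × 0.994254 = 0.99410

0.99410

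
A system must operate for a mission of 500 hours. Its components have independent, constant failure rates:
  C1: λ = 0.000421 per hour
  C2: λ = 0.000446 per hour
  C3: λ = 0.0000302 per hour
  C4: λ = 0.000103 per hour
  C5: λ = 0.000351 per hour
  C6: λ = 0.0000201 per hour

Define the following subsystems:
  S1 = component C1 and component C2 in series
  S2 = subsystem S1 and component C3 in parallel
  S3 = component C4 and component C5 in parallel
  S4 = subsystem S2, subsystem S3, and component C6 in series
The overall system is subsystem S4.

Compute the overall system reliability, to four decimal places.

0.9768

R(C1) = exp(−0.000421 × 500) = 0.810179
R(C2) = exp(−0.000446 × 500) = 0.800115
R(C3) = exp(−0.0000302 × 500) = 0.985013
R(C4) = exp(−0.000103 × 500) = 0.949804
R(C5) = exp(−0.000351 × 500) = 0.839037
R(C6) = exp(−0.0000201 × 500) = 0.990000
Series (C1 and C2): 0.810179 × 0.800115 = 0.648236
Parallel ([0.648236] and C3): 1 − (1 − 0.648236)(1 − 0.985013) = 0.994728
Parallel (C4 and C5): 1 − (1 − 0.949804)(1 − 0.839037) = 0.991920
Series ([0.994728], [0.991920], and C6): 0.994728 × 0.991920 × 0.990000 = 0.9768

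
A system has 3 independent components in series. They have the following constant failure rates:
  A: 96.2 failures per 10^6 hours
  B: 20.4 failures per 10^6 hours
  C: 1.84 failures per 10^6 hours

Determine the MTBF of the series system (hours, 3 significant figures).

Series of exponential components: λ_sys = Σ λ_i
λ_sys = 0.0000962 + 0.0000204 + 0.00000184 = 1.1844e-04 /h
MTBF = 1 / λ_sys = 8440 h

8440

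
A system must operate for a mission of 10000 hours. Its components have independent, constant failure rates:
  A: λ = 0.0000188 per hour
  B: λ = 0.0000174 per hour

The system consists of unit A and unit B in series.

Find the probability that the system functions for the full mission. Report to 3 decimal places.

0.696

R(A) = exp(−0.0000188 × 10000) = 0.82861
R(B) = exp(−0.0000174 × 10000) = 0.84030
Series (A and B): 0.82861 × 0.84030 = 0.696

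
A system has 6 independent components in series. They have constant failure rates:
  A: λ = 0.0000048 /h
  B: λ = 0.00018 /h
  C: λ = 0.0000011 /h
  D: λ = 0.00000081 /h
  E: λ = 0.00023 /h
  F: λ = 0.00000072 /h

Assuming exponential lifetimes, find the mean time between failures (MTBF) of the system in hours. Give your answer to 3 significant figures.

Series of exponential components: λ_sys = Σ λ_i
λ_sys = 0.0000048 + 0.00018 + 0.0000011 + 0.00000081 + 0.00023 + 0.00000072 = 4.1743e-04 /h
MTBF = 1 / λ_sys = 2400 h

2400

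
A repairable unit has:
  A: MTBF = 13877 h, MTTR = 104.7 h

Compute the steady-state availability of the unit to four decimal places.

0.9925

A(A) = MTBF/(MTBF+MTTR) = 13877/(13877+104.7) = 0.9925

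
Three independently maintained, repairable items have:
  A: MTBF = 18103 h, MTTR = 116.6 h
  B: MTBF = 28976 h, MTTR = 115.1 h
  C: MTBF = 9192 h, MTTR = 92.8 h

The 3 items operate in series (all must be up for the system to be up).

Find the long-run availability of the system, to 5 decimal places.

0.97978

A(A) = MTBF/(MTBF+MTTR) = 18103/(18103+116.6) = 0.993600
A(B) = MTBF/(MTBF+MTTR) = 28976/(28976+115.1) = 0.996043
A(C) = MTBF/(MTBF+MTTR) = 9192/(9192+92.8) = 0.990005
Series availability: 0.993600 × 0.996043 × 0.990005 = 0.97978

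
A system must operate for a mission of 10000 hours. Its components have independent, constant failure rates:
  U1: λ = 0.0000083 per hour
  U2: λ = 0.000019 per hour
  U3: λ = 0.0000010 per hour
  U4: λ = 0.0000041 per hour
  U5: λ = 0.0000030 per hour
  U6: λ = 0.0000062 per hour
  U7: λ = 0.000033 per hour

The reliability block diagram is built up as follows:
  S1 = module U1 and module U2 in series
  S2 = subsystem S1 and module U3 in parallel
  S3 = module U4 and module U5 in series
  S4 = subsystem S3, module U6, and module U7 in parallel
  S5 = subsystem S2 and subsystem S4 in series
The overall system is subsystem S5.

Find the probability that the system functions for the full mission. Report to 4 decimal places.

R(U1) = exp(−0.0000083 × 10000) = 0.920351
R(U2) = exp(−0.000019 × 10000) = 0.826959
R(U3) = exp(−0.0000010 × 10000) = 0.990050
R(U4) = exp(−0.0000041 × 10000) = 0.959829
R(U5) = exp(−0.0000030 × 10000) = 0.970446
R(U6) = exp(−0.0000062 × 10000) = 0.939883
R(U7) = exp(−0.000033 × 10000) = 0.718924
Series (U1 and U2): 0.920351 × 0.826959 = 0.761093
Parallel ([0.761093] and U3): 1 − (1 − 0.761093)(1 − 0.990050) = 0.997623
Series (U4 and U5): 0.959829 × 0.970446 = 0.931462
Parallel ([0.931462], U6, and U7): 1 − (1 − 0.931462)(1 − 0.939883)(1 − 0.718924) = 0.998842
Series ([0.997623] and [0.998842]): 0.997623 × 0.998842 = 0.9965

0.9965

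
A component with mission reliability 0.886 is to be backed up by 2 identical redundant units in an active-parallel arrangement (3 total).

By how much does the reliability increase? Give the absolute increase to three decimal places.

0.113

R_before = 0.886
R_after = 1 − (1 − 0.886)^3 = 0.999
ΔR = 0.999 − 0.886 = 0.113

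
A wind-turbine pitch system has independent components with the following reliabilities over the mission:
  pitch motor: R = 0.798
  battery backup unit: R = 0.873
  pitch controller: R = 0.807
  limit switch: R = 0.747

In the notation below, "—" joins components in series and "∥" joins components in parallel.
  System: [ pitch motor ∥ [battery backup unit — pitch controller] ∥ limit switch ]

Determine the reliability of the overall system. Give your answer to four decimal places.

0.9849

Series (battery backup unit and pitch controller): 0.873000 × 0.807000 = 0.704511
Parallel (pitch motor, [0.704511], and limit switch): 1 − (1 − 0.798000)(1 − 0.704511)(1 − 0.747000) = 0.9849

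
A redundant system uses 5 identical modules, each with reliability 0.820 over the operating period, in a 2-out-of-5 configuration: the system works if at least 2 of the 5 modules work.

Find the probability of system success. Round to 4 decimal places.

R = Σ_{i=2}^{5} C(5,i) p^i (1−p)^{5−i} with p = 0.820
C(5,2)·0.820^2·0.180^3 = 0.039214
C(5,3)·0.820^3·0.180^2 = 0.178643
C(5,4)·0.820^4·0.180^1 = 0.406910
C(5,5)·0.820^5·0.180^0 = 0.370740
Sum = 0.9955

0.9955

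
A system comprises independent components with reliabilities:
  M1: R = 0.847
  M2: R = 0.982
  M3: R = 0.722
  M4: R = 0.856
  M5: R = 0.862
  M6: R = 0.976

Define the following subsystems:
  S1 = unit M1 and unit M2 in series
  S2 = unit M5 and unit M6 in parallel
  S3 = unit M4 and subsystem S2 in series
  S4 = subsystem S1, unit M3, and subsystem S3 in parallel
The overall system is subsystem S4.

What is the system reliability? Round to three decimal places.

Series (M1 and M2): 0.84700 × 0.98200 = 0.83175
Parallel (M5 and M6): 1 − (1 − 0.86200)(1 − 0.97600) = 0.99669
Series (M4 and [0.99669]): 0.85600 × 0.99669 = 0.85317
Parallel ([0.83175], M3, and [0.85317]): 1 − (1 − 0.83175)(1 − 0.72200)(1 − 0.85317) = 0.993

0.993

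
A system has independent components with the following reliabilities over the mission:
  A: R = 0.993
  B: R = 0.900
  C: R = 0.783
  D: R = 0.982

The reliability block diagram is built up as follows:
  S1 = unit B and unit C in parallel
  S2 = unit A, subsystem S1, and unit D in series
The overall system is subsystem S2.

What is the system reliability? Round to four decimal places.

0.9540

Parallel (B and C): 1 − (1 − 0.900000)(1 − 0.783000) = 0.978300
Series (A, [0.978300], and D): 0.993000 × 0.978300 × 0.982000 = 0.9540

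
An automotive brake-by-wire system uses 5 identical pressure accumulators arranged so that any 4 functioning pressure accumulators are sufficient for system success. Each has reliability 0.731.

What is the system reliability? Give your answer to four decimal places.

0.5928

R = Σ_{i=4}^{5} C(5,i) p^i (1−p)^{5−i} with p = 0.731
C(5,4)·0.731^4·0.269^1 = 0.384054
C(5,5)·0.731^5·0.269^0 = 0.208731
Sum = 0.5928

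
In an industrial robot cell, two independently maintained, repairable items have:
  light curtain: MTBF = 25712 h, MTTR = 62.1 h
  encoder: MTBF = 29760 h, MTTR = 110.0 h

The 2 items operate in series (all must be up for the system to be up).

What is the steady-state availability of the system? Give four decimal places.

0.9939

A(light curtain) = MTBF/(MTBF+MTTR) = 25712/(25712+62.1) = 0.997591
A(encoder) = MTBF/(MTBF+MTTR) = 29760/(29760+110.0) = 0.996317
Series availability: 0.997591 × 0.996317 = 0.9939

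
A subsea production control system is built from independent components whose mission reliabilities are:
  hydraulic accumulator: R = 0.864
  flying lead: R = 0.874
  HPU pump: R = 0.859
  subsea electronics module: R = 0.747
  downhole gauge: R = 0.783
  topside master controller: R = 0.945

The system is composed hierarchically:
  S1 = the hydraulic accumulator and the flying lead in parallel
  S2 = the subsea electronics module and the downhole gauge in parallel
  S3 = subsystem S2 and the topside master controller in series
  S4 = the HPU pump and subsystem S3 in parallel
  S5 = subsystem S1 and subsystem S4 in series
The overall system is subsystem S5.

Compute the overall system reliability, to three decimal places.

0.968

Parallel (hydraulic accumulator and flying lead): 1 − (1 − 0.86400)(1 − 0.87400) = 0.98286
Parallel (subsea electronics module and downhole gauge): 1 − (1 − 0.74700)(1 − 0.78300) = 0.94510
Series ([0.94510] and topside master controller): 0.94510 × 0.94500 = 0.89312
Parallel (HPU pump and [0.89312]): 1 − (1 − 0.85900)(1 − 0.89312) = 0.98493
Series ([0.98286] and [0.98493]): 0.98286 × 0.98493 = 0.968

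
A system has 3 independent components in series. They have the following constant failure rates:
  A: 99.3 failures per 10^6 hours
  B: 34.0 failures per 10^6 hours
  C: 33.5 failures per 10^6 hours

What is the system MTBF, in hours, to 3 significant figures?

6000

Series of exponential components: λ_sys = Σ λ_i
λ_sys = 0.0000993 + 0.0000340 + 0.0000335 = 1.6680e-04 /h
MTBF = 1 / λ_sys = 6000 h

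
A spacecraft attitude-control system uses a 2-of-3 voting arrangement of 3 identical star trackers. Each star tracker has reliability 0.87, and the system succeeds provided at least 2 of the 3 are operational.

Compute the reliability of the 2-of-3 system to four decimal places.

0.9537

R = Σ_{i=2}^{3} C(3,i) p^i (1−p)^{3−i} with p = 0.87
C(3,2)·0.87^2·0.13^1 = 0.295191
C(3,3)·0.87^3·0.13^0 = 0.658503
Sum = 0.9537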